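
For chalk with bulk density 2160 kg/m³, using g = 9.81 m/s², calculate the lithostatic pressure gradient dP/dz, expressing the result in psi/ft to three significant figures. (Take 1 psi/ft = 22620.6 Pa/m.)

0.937 psi/ft

dP/dz = ρg = 2160 kg/m³ × 9.81 m/s² = 21190 Pa/m
= 21190 Pa/m × (1 psi/ft / 22621 Pa/m) = 0.93674 psi/ft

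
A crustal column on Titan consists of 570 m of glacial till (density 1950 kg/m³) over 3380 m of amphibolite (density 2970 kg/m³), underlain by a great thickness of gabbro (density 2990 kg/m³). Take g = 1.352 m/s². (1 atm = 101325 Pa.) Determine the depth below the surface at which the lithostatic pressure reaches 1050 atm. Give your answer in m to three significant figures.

26500 m

Pressure at base of upper layers: 1950×1.352×570 + 2970×1.352×3380 = 1.507×10^7 Pa = 148.8 atm
Remaining pressure to be supplied by gabbro: 1.064×10^8 − 1.507×10^7 = 9.132×10^7 Pa
Additional depth in gabbro = 9.132×10^7 Pa / (2990 kg/m³ × 1.352 m/s²) = 22589 m
Total depth = 3950 m + 22589 m = 26539 m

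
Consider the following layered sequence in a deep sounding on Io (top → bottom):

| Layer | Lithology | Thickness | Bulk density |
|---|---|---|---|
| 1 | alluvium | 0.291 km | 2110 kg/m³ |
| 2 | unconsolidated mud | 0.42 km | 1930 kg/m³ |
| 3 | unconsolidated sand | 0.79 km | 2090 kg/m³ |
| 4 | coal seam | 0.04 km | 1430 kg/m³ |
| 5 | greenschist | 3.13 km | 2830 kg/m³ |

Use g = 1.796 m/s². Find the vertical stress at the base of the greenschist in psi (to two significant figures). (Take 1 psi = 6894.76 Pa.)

3100 psi

alluvium: 2110 kg/m³ × 1.796 m/s² × 291 m = 1.103×10^6 Pa = 159.9 psi
unconsolidated mud: 1930 kg/m³ × 1.796 m/s² × 420 m = 1.456×10^6 Pa = 211.2 psi
unconsolidated sand: 2090 kg/m³ × 1.796 m/s² × 790 m = 2.965×10^6 Pa = 430.1 psi
coal seam: 1430 kg/m³ × 1.796 m/s² × 40 m = 1.027×10^5 Pa = 14.90 psi
greenschist: 2830 kg/m³ × 1.796 m/s² × 3130 m = 1.591×10^7 Pa = 2307 psi
Total = 159.9 + 211.2 + 430.1 + 14.90 + 2307 = 3123.5 psi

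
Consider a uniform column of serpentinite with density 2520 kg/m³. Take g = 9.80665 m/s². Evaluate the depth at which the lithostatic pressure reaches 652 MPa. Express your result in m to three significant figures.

26400 m

h = P/(ρg) = 652 MPa / (2520 kg/m³ × 9.80665 m/s²) = 6.520×10^8 Pa / 24713 Pa/m = 26383 m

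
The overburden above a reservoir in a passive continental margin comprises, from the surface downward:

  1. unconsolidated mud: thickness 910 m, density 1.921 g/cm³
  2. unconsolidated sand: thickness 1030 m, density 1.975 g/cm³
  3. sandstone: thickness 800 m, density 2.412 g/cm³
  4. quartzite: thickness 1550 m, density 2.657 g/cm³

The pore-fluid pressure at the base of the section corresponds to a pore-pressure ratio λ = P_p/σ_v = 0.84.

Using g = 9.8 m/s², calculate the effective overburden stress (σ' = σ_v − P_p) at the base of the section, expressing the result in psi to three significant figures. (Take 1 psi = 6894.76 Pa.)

2240 psi

Overburden (lithostatic) stress σ_v:
unconsolidated mud: 1921 kg/m³ × 9.8 m/s² × 910 m = 1.713×10^7 Pa = 17.13 MPa
unconsolidated sand: 1975 kg/m³ × 9.8 m/s² × 1030 m = 1.994×10^7 Pa = 19.94 MPa
sandstone: 2412 kg/m³ × 9.8 m/s² × 800 m = 1.891×10^7 Pa = 18.91 MPa
quartzite: 2657 kg/m³ × 9.8 m/s² × 1550 m = 4.036×10^7 Pa = 40.36 MPa
Total = 17.13 + 19.94 + 18.91 + 40.36 = 96.337 MPa
Pore pressure P_p = λ·σ_v = 0.84 × 96.34 MPa = 80.92 MPa
Effective stress σ' = σ_v − P_p = 96.34 − 80.92 = 15.414 MPa = 2235.6 psi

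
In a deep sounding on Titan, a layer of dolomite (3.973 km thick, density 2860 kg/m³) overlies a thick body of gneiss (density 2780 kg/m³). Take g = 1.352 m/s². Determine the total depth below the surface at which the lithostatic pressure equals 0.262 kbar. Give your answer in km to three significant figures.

6.86 km

Pressure at base of upper layers: 2860×1.352×3973 = 1.536×10^7 Pa = 0.1536 kbar
Remaining pressure to be supplied by gneiss: 2.620×10^7 − 1.536×10^7 = 1.084×10^7 Pa
Additional depth in gneiss = 1.084×10^7 Pa / (2780 kg/m³ × 1.352 m/s²) = 2883.4 m
Total depth = 3973 m + 2883.4 m = 6856.4 m
= 6.8564 km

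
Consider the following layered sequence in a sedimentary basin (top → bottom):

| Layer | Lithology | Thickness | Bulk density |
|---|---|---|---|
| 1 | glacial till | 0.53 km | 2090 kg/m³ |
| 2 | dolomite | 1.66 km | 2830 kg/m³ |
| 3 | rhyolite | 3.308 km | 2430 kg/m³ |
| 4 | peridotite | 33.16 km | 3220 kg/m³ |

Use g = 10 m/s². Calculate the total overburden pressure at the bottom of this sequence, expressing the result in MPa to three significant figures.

glacial till: 2090 kg/m³ × 10 m/s² × 530 m = 1.108×10^7 Pa = 11.08 MPa
dolomite: 2830 kg/m³ × 10 m/s² × 1660 m = 4.698×10^7 Pa = 46.98 MPa
rhyolite: 2430 kg/m³ × 10 m/s² × 3308 m = 8.038×10^7 Pa = 80.38 MPa
peridotite: 3220 kg/m³ × 10 m/s² × 33160 m = 1.068×10^9 Pa = 1068 MPa
Total = 11.08 + 46.98 + 80.38 + 1068 = 1206.2 MPa

1210 MPa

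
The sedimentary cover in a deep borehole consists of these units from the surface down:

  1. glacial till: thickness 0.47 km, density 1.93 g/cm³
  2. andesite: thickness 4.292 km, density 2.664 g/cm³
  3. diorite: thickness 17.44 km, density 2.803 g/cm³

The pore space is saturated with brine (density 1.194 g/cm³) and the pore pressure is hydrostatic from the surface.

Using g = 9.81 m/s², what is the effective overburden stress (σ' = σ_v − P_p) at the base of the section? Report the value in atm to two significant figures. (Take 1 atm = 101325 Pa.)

Overburden (lithostatic) stress σ_v:
glacial till: 1930 kg/m³ × 9.81 m/s² × 470 m = 8.899×10^6 Pa = 8.899 MPa
andesite: 2664 kg/m³ × 9.81 m/s² × 4292 m = 1.122×10^8 Pa = 112.2 MPa
diorite: 2803 kg/m³ × 9.81 m/s² × 17440 m = 4.796×10^8 Pa = 479.6 MPa
Total = 8.899 + 112.2 + 479.6 = 600.62 MPa
Pore pressure P_p = 1194 kg/m³ × 9.81 m/s² × 22202 m = 2.601×10^8 Pa = 260.1 MPa
Effective stress σ' = σ_v − P_p = 600.6 − 260.1 = 340.57 MPa = 3361.1 atm

3400 atm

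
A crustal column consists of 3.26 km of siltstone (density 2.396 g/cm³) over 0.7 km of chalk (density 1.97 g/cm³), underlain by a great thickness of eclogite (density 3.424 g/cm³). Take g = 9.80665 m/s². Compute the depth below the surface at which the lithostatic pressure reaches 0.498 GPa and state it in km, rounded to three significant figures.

16.1 km

Pressure at base of upper layers: 2396×9.80665×3260 + 1970×9.80665×700 = 9.012×10^7 Pa = 0.09012 GPa
Remaining pressure to be supplied by eclogite: 4.980×10^8 − 9.012×10^7 = 4.079×10^8 Pa
Additional depth in eclogite = 4.079×10^8 Pa / (3424 kg/m³ × 9.80665 m/s²) = 12147 m
Total depth = 3960 m + 12147 m = 16107 m
= 16.107 km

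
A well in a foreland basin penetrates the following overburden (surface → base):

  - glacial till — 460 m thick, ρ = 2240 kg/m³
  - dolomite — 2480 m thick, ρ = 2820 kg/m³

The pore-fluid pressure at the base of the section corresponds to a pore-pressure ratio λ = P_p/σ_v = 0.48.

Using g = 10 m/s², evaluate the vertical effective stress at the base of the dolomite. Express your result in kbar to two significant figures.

Overburden (lithostatic) stress σ_v:
glacial till: 2240 kg/m³ × 10 m/s² × 460 m = 1.030×10^7 Pa = 10.30 MPa
dolomite: 2820 kg/m³ × 10 m/s² × 2480 m = 6.994×10^7 Pa = 69.94 MPa
Total = 10.30 + 69.94 = 80.240 MPa
Pore pressure P_p = λ·σ_v = 0.48 × 80.24 MPa = 38.52 MPa
Effective stress σ' = σ_v − P_p = 80.24 − 38.52 = 41.725 MPa = 0.41725 kbar

0.42 kbar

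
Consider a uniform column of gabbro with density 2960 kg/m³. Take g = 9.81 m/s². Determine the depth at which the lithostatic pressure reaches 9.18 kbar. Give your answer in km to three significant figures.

h = P/(ρg) = 9.18 kbar / (2960 kg/m³ × 9.81 m/s²) = 9.180×10^8 Pa / 29038 Pa/m = 31614 m
= 31.614 km

31.6 km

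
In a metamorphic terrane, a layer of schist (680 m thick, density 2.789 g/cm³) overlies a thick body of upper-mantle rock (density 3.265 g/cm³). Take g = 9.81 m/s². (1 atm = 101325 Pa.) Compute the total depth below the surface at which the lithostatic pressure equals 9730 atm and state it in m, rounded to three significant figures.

30900 m

Pressure at base of upper layers: 2789×9.81×680 = 1.860×10^7 Pa = 183.6 atm
Remaining pressure to be supplied by upper-mantle rock: 9.859×10^8 − 1.860×10^7 = 9.673×10^8 Pa
Additional depth in upper-mantle rock = 9.673×10^8 Pa / (3265 kg/m³ × 9.81 m/s²) = 30200 m
Total depth = 680 m + 30200 m = 30880 m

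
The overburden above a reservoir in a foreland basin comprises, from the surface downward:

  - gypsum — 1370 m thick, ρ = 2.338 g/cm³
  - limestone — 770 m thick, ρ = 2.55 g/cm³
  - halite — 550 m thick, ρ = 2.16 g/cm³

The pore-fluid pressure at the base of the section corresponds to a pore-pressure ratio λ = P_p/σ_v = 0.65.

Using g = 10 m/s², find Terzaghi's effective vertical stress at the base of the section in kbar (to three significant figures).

0.222 kbar

Overburden (lithostatic) stress σ_v:
gypsum: 2338 kg/m³ × 10 m/s² × 1370 m = 3.203×10^7 Pa = 32.03 MPa
limestone: 2550 kg/m³ × 10 m/s² × 770 m = 1.964×10^7 Pa = 19.64 MPa
halite: 2160 kg/m³ × 10 m/s² × 550 m = 1.188×10^7 Pa = 11.88 MPa
Total = 32.03 + 19.64 + 11.88 = 63.546 MPa
Pore pressure P_p = λ·σ_v = 0.65 × 63.55 MPa = 41.30 MPa
Effective stress σ' = σ_v − P_p = 63.55 − 41.30 = 22.241 MPa = 0.22241 kbar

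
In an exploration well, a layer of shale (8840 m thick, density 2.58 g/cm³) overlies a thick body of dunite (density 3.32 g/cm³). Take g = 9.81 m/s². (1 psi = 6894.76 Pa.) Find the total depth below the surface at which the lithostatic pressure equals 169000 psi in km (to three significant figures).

Pressure at base of upper layers: 2580×9.81×8840 = 2.237×10^8 Pa = 32451 psi
Remaining pressure to be supplied by dunite: 1.165×10^9 − 2.237×10^8 = 9.415×10^8 Pa
Additional depth in dunite = 9.415×10^8 Pa / (3320 kg/m³ × 9.81 m/s²) = 28907 m
Total depth = 8840 m + 28907 m = 37747 m
= 37.747 km

37.7 km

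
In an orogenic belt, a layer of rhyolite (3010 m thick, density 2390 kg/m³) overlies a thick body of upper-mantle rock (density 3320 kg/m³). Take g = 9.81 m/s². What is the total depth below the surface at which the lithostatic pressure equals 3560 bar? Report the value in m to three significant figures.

11800 m

Pressure at base of upper layers: 2390×9.81×3010 = 7.057×10^7 Pa = 705.7 bar
Remaining pressure to be supplied by upper-mantle rock: 3.560×10^8 − 7.057×10^7 = 2.854×10^8 Pa
Additional depth in upper-mantle rock = 2.854×10^8 Pa / (3320 kg/m³ × 9.81 m/s²) = 8763.7 m
Total depth = 3010 m + 8763.7 m = 11774 m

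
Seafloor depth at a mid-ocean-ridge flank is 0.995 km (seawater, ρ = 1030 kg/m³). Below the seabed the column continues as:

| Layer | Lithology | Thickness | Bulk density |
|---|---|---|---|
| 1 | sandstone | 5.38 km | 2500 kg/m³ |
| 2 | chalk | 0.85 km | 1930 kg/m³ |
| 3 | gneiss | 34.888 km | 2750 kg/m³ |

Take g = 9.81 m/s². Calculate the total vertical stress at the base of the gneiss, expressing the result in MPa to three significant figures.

seawater: 1030 kg/m³ × 9.81 m/s² × 995 m = 1.005×10^7 Pa = 10.05 MPa
sandstone: 2500 kg/m³ × 9.81 m/s² × 5380 m = 1.319×10^8 Pa = 131.9 MPa
chalk: 1930 kg/m³ × 9.81 m/s² × 850 m = 1.609×10^7 Pa = 16.09 MPa
gneiss: 2750 kg/m³ × 9.81 m/s² × 34888 m = 9.412×10^8 Pa = 941.2 MPa
Total = 10.05 + 131.9 + 16.09 + 941.2 = 1099.3 MPa

1100 MPa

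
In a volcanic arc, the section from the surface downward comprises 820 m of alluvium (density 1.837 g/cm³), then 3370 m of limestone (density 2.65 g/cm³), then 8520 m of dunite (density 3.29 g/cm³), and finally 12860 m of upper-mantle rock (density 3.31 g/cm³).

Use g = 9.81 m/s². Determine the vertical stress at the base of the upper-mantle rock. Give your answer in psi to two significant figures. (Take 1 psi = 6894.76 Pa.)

120000 psi

alluvium: 1837 kg/m³ × 9.81 m/s² × 820 m = 1.478×10^7 Pa = 2143 psi
limestone: 2650 kg/m³ × 9.81 m/s² × 3370 m = 8.761×10^7 Pa = 12706 psi
dunite: 3290 kg/m³ × 9.81 m/s² × 8520 m = 2.750×10^8 Pa = 39883 psi
upper-mantle rock: 3310 kg/m³ × 9.81 m/s² × 12860 m = 4.176×10^8 Pa = 60565 psi
Total = 2143 + 12706 + 39883 + 60565 = 1.1530×10^5 psi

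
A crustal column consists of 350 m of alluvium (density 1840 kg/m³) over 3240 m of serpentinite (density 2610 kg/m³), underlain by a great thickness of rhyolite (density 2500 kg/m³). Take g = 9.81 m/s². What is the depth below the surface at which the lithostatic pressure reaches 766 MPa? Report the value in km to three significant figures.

Pressure at base of upper layers: 1840×9.81×350 + 2610×9.81×3240 = 8.927×10^7 Pa = 89.27 MPa
Remaining pressure to be supplied by rhyolite: 7.660×10^8 − 8.927×10^7 = 6.767×10^8 Pa
Additional depth in rhyolite = 6.767×10^8 Pa / (2500 kg/m³ × 9.81 m/s²) = 27593 m
Total depth = 3590 m + 27593 m = 31183 m
= 31.183 km

31.2 km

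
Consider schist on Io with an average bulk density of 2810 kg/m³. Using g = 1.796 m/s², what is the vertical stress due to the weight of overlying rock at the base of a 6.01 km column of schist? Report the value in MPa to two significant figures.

30 MPa

schist: 2810 kg/m³ × 1.796 m/s² × 6010 m = 3.033×10^7 Pa = 30.33 MPa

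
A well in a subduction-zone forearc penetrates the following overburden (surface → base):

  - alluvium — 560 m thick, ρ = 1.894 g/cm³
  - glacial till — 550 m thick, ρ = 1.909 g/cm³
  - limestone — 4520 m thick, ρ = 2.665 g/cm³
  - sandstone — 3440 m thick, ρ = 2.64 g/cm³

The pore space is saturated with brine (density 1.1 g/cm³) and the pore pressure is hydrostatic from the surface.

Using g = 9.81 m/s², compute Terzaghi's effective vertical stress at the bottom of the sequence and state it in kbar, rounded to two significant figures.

Overburden (lithostatic) stress σ_v:
alluvium: 1894 kg/m³ × 9.81 m/s² × 560 m = 1.040×10^7 Pa = 10.40 MPa
glacial till: 1909 kg/m³ × 9.81 m/s² × 550 m = 1.030×10^7 Pa = 10.30 MPa
limestone: 2665 kg/m³ × 9.81 m/s² × 4520 m = 1.182×10^8 Pa = 118.2 MPa
sandstone: 2640 kg/m³ × 9.81 m/s² × 3440 m = 8.909×10^7 Pa = 89.09 MPa
Total = 10.40 + 10.30 + 118.2 + 89.09 = 227.96 MPa
Pore pressure P_p = 1100 kg/m³ × 9.81 m/s² × 9070 m = 9.787×10^7 Pa = 97.87 MPa
Effective stress σ' = σ_v − P_p = 228.0 − 97.87 = 130.09 MPa = 1.3009 kbar

1.3 kbar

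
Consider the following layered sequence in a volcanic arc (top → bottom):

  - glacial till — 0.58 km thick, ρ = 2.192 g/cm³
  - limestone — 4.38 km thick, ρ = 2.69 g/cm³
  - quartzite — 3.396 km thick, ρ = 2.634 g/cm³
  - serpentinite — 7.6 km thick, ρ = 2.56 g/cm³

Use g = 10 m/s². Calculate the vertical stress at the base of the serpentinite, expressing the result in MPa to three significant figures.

glacial till: 2192 kg/m³ × 10 m/s² × 580 m = 1.271×10^7 Pa = 12.71 MPa
limestone: 2690 kg/m³ × 10 m/s² × 4380 m = 1.178×10^8 Pa = 117.8 MPa
quartzite: 2634 kg/m³ × 10 m/s² × 3396 m = 8.945×10^7 Pa = 89.45 MPa
serpentinite: 2560 kg/m³ × 10 m/s² × 7600 m = 1.946×10^8 Pa = 194.6 MPa
Total = 12.71 + 117.8 + 89.45 + 194.6 = 414.55 MPa

415 MPa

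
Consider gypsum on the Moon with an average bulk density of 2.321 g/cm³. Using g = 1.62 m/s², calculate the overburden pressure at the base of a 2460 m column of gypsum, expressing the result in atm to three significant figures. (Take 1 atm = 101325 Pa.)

gypsum: 2321 kg/m³ × 1.62 m/s² × 2460 m = 9.250×10^6 Pa = 91.29 atm

91.3 atm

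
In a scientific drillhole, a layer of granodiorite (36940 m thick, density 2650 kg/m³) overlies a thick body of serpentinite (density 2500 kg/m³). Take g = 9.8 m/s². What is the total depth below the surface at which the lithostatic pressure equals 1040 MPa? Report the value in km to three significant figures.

40.2 km

Pressure at base of upper layers: 2650×9.8×36940 = 9.593×10^8 Pa = 959.3 MPa
Remaining pressure to be supplied by serpentinite: 1.040×10^9 − 9.593×10^8 = 8.067×10^7 Pa
Additional depth in serpentinite = 8.067×10^7 Pa / (2500 kg/m³ × 9.8 m/s²) = 3292.6 m
Total depth = 36940 m + 3292.6 m = 40233 m
= 40.233 km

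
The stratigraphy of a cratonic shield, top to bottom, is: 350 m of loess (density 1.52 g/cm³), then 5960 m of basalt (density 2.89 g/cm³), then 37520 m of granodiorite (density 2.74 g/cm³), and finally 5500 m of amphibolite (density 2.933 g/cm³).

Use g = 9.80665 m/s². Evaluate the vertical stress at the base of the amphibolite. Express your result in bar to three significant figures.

13400 bar

loess: 1520 kg/m³ × 9.80665 m/s² × 350 m = 5.217×10^6 Pa = 52.17 bar
basalt: 2890 kg/m³ × 9.80665 m/s² × 5960 m = 1.689×10^8 Pa = 1689 bar
granodiorite: 2740 kg/m³ × 9.80665 m/s² × 37520 m = 1.008×10^9 Pa = 10082 bar
amphibolite: 2933 kg/m³ × 9.80665 m/s² × 5500 m = 1.582×10^8 Pa = 1582 bar
Total = 52.17 + 1689 + 10082 + 1582 = 13405 bar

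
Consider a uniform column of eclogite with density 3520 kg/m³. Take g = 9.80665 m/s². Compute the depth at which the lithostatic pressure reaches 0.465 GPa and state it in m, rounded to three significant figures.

13500 m

h = P/(ρg) = 0.465 GPa / (3520 kg/m³ × 9.80665 m/s²) = 4.650×10^8 Pa / 34519 Pa/m = 13471 m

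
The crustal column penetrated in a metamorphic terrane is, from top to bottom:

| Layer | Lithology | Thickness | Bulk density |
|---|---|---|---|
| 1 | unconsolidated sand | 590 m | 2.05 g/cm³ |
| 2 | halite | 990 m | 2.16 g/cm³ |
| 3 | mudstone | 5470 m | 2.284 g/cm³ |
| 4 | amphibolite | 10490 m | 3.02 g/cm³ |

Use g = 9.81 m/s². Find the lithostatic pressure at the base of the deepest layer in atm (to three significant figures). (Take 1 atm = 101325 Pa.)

unconsolidated sand: 2050 kg/m³ × 9.81 m/s² × 590 m = 1.187×10^7 Pa = 117.1 atm
halite: 2160 kg/m³ × 9.81 m/s² × 990 m = 2.098×10^7 Pa = 207.0 atm
mudstone: 2284 kg/m³ × 9.81 m/s² × 5470 m = 1.226×10^8 Pa = 1210 atm
amphibolite: 3020 kg/m³ × 9.81 m/s² × 10490 m = 3.108×10^8 Pa = 3067 atm
Total = 117.1 + 207.0 + 1210 + 3067 = 4600.9 atm

4600 atm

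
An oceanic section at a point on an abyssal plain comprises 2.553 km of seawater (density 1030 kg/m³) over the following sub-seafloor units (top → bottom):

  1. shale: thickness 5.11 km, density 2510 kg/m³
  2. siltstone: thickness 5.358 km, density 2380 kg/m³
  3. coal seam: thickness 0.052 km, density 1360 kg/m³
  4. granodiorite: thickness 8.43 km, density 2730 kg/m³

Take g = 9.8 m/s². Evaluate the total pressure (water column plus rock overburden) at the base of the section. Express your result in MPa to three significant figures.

503 MPa

seawater: 1030 kg/m³ × 9.8 m/s² × 2553 m = 2.577×10^7 Pa = 25.77 MPa
shale: 2510 kg/m³ × 9.8 m/s² × 5110 m = 1.257×10^8 Pa = 125.7 MPa
siltstone: 2380 kg/m³ × 9.8 m/s² × 5358 m = 1.250×10^8 Pa = 125.0 MPa
coal seam: 1360 kg/m³ × 9.8 m/s² × 52 m = 6.931×10^5 Pa = 0.6931 MPa
granodiorite: 2730 kg/m³ × 9.8 m/s² × 8430 m = 2.255×10^8 Pa = 225.5 MPa
Total = 25.77 + 125.7 + 125.0 + 0.6931 + 225.5 = 502.67 MPa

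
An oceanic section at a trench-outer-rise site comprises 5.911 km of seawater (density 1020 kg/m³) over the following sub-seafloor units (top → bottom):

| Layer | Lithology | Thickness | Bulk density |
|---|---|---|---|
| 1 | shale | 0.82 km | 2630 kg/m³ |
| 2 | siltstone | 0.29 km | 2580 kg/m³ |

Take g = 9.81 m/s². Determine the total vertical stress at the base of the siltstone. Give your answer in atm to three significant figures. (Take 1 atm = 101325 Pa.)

seawater: 1020 kg/m³ × 9.81 m/s² × 5911 m = 5.915×10^7 Pa = 583.7 atm
shale: 2630 kg/m³ × 9.81 m/s² × 820 m = 2.116×10^7 Pa = 208.8 atm
siltstone: 2580 kg/m³ × 9.81 m/s² × 290 m = 7.340×10^6 Pa = 72.44 atm
Total = 583.7 + 208.8 + 72.44 = 864.97 atm

865 atm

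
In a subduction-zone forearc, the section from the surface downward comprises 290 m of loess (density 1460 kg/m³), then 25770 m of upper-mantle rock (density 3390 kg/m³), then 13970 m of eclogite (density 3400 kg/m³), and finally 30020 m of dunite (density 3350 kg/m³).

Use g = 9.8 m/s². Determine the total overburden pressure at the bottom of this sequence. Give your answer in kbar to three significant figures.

23.1 kbar

loess: 1460 kg/m³ × 9.8 m/s² × 290 m = 4.149×10^6 Pa = 0.04149 kbar
upper-mantle rock: 3390 kg/m³ × 9.8 m/s² × 25770 m = 8.561×10^8 Pa = 8.561 kbar
eclogite: 3400 kg/m³ × 9.8 m/s² × 13970 m = 4.655×10^8 Pa = 4.655 kbar
dunite: 3350 kg/m³ × 9.8 m/s² × 30020 m = 9.856×10^8 Pa = 9.856 kbar
Total = 0.04149 + 8.561 + 4.655 + 9.856 = 23.113 kbar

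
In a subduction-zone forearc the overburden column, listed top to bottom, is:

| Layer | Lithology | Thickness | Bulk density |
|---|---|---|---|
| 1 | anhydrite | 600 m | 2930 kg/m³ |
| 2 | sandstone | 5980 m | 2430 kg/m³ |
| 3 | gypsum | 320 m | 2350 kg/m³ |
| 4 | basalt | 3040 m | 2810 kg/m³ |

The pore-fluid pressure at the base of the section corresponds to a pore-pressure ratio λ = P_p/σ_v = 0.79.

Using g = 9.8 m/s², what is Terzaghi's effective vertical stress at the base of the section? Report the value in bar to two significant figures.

Overburden (lithostatic) stress σ_v:
anhydrite: 2930 kg/m³ × 9.8 m/s² × 600 m = 1.723×10^7 Pa = 17.23 MPa
sandstone: 2430 kg/m³ × 9.8 m/s² × 5980 m = 1.424×10^8 Pa = 142.4 MPa
gypsum: 2350 kg/m³ × 9.8 m/s² × 320 m = 7.370×10^6 Pa = 7.370 MPa
basalt: 2810 kg/m³ × 9.8 m/s² × 3040 m = 8.372×10^7 Pa = 83.72 MPa
Total = 17.23 + 142.4 + 7.370 + 83.72 = 250.72 MPa
Pore pressure P_p = λ·σ_v = 0.79 × 250.7 MPa = 198.1 MPa
Effective stress σ' = σ_v − P_p = 250.7 − 198.1 = 52.651 MPa = 526.51 bar

530 bar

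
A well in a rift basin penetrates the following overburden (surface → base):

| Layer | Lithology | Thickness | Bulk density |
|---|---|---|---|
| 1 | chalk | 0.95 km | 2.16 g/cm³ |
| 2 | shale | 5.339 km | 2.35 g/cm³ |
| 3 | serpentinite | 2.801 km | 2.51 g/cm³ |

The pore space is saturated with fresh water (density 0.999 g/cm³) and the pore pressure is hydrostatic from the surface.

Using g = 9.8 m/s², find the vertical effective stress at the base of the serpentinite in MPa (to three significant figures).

Overburden (lithostatic) stress σ_v:
chalk: 2160 kg/m³ × 9.8 m/s² × 950 m = 2.011×10^7 Pa = 20.11 MPa
shale: 2350 kg/m³ × 9.8 m/s² × 5339 m = 1.230×10^8 Pa = 123.0 MPa
serpentinite: 2510 kg/m³ × 9.8 m/s² × 2801 m = 6.890×10^7 Pa = 68.90 MPa
Total = 20.11 + 123.0 + 68.90 = 211.97 MPa
Pore pressure P_p = 999 kg/m³ × 9.8 m/s² × 9090 m = 8.899×10^7 Pa = 88.99 MPa
Effective stress σ' = σ_v − P_p = 212.0 − 88.99 = 122.97 MPa

123 MPa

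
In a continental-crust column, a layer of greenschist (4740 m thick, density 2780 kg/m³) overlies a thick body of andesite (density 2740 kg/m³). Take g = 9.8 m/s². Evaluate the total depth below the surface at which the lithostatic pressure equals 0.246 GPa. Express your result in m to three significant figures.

Pressure at base of upper layers: 2780×9.8×4740 = 1.291×10^8 Pa = 0.1291 GPa
Remaining pressure to be supplied by andesite: 2.460×10^8 − 1.291×10^8 = 1.169×10^8 Pa
Additional depth in andesite = 1.169×10^8 Pa / (2740 kg/m³ × 9.8 m/s²) = 4352.1 m
Total depth = 4740 m + 4352.1 m = 9092.1 m

9090 m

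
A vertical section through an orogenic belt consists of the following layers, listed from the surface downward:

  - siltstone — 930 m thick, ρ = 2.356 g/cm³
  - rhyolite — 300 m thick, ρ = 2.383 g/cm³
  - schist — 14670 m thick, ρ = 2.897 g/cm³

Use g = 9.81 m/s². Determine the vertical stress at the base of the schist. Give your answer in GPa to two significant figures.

0.45 GPa

siltstone: 2356 kg/m³ × 9.81 m/s² × 930 m = 2.149×10^7 Pa = 0.02149 GPa
rhyolite: 2383 kg/m³ × 9.81 m/s² × 300 m = 7.013×10^6 Pa = 7.013×10^-3 GPa
schist: 2897 kg/m³ × 9.81 m/s² × 14670 m = 4.169×10^8 Pa = 0.4169 GPa
Total = 0.02149 + 7.013×10^-3 + 0.4169 = 0.44542 GPa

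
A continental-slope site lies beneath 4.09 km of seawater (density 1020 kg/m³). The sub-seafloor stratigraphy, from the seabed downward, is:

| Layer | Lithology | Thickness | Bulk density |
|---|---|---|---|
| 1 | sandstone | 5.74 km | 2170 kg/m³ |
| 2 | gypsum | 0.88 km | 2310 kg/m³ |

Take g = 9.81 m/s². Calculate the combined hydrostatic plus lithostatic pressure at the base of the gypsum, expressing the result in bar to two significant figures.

seawater: 1020 kg/m³ × 9.81 m/s² × 4090 m = 4.093×10^7 Pa = 409.3 bar
sandstone: 2170 kg/m³ × 9.81 m/s² × 5740 m = 1.222×10^8 Pa = 1222 bar
gypsum: 2310 kg/m³ × 9.81 m/s² × 880 m = 1.994×10^7 Pa = 199.4 bar
Total = 409.3 + 1222 + 199.4 = 1830.6 bar

1800 bar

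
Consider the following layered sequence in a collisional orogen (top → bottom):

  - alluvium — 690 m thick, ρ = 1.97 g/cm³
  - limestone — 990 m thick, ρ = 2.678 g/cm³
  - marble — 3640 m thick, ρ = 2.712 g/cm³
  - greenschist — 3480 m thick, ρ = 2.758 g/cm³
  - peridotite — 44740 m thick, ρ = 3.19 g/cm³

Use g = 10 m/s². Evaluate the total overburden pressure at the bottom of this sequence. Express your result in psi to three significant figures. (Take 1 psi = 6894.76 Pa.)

alluvium: 1970 kg/m³ × 10 m/s² × 690 m = 1.359×10^7 Pa = 1971 psi
limestone: 2678 kg/m³ × 10 m/s² × 990 m = 2.651×10^7 Pa = 3845 psi
marble: 2712 kg/m³ × 10 m/s² × 3640 m = 9.872×10^7 Pa = 14318 psi
greenschist: 2758 kg/m³ × 10 m/s² × 3480 m = 9.598×10^7 Pa = 13920 psi
peridotite: 3190 kg/m³ × 10 m/s² × 44740 m = 1.427×10^9 Pa = 2.070×10^5 psi
Total = 1971 + 3845 + 14318 + 13920 + 2.070×10^5 = 2.4105×10^5 psi

241000 psi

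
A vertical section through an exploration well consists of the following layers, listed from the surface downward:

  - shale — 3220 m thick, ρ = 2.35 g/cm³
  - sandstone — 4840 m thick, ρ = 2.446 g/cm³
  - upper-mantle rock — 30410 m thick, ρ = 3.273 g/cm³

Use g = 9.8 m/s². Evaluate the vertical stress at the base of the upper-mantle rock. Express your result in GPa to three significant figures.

1.17 GPa

shale: 2350 kg/m³ × 9.8 m/s² × 3220 m = 7.416×10^7 Pa = 0.07416 GPa
sandstone: 2446 kg/m³ × 9.8 m/s² × 4840 m = 1.160×10^8 Pa = 0.1160 GPa
upper-mantle rock: 3273 kg/m³ × 9.8 m/s² × 30410 m = 9.754×10^8 Pa = 0.9754 GPa
Total = 0.07416 + 0.1160 + 0.9754 = 1.1656 GPa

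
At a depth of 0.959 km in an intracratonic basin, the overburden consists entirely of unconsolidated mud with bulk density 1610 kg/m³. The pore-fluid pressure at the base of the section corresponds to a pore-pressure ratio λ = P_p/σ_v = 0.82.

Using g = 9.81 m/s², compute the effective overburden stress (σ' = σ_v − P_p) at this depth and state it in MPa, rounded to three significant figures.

2.73 MPa

Overburden (lithostatic) stress σ_v:
unconsolidated mud: 1610 kg/m³ × 9.81 m/s² × 959 m = 1.515×10^7 Pa = 15.15 MPa
Pore pressure P_p = λ·σ_v = 0.82 × 15.15 MPa = 12.42 MPa
Effective stress σ' = σ_v − P_p = 15.15 − 12.42 = 2.7264 MPa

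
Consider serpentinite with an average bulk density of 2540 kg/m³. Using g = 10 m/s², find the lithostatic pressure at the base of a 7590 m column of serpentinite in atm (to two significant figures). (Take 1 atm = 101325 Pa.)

serpentinite: 2540 kg/m³ × 10 m/s² × 7590 m = 1.928×10^8 Pa = 1903 atm

1900 atm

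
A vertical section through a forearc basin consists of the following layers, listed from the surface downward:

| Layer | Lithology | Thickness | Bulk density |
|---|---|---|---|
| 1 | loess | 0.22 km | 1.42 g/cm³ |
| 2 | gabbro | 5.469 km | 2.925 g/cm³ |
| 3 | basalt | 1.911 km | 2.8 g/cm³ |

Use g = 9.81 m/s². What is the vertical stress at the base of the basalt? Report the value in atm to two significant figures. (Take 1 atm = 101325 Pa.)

2100 atm

loess: 1420 kg/m³ × 9.81 m/s² × 220 m = 3.065×10^6 Pa = 30.25 atm
gabbro: 2925 kg/m³ × 9.81 m/s² × 5469 m = 1.569×10^8 Pa = 1549 atm
basalt: 2800 kg/m³ × 9.81 m/s² × 1911 m = 5.249×10^7 Pa = 518.0 atm
Total = 30.25 + 1549 + 518.0 = 2097.1 atm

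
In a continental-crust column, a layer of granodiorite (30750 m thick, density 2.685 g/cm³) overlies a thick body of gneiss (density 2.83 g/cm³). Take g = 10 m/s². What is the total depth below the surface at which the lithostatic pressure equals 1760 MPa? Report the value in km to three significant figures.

Pressure at base of upper layers: 2685×10×30750 = 8.256×10^8 Pa = 825.6 MPa
Remaining pressure to be supplied by gneiss: 1.760×10^9 − 8.256×10^8 = 9.344×10^8 Pa
Additional depth in gneiss = 9.344×10^8 Pa / (2830 kg/m³ × 10 m/s²) = 33016 m
Total depth = 30750 m + 33016 m = 63766 m
= 63.766 km

63.8 km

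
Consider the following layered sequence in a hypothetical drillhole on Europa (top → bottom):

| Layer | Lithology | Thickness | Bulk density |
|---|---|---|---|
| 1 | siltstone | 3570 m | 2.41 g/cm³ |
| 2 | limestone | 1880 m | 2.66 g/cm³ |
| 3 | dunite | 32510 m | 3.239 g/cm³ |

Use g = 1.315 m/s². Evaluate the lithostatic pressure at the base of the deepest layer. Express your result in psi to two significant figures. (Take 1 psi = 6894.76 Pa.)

23000 psi

siltstone: 2410 kg/m³ × 1.315 m/s² × 3570 m = 1.131×10^7 Pa = 1641 psi
limestone: 2660 kg/m³ × 1.315 m/s² × 1880 m = 6.576×10^6 Pa = 953.8 psi
dunite: 3239 kg/m³ × 1.315 m/s² × 32510 m = 1.385×10^8 Pa = 20083 psi
Total = 1641 + 953.8 + 20083 = 22678 psi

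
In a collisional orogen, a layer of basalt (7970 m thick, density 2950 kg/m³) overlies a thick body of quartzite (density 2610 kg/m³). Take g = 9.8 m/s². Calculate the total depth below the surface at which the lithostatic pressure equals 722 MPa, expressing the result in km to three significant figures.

Pressure at base of upper layers: 2950×9.8×7970 = 2.304×10^8 Pa = 230.4 MPa
Remaining pressure to be supplied by quartzite: 7.220×10^8 − 2.304×10^8 = 4.916×10^8 Pa
Additional depth in quartzite = 4.916×10^8 Pa / (2610 kg/m³ × 9.8 m/s²) = 19219 m
Total depth = 7970 m + 19219 m = 27189 m
= 27.189 km

27.2 km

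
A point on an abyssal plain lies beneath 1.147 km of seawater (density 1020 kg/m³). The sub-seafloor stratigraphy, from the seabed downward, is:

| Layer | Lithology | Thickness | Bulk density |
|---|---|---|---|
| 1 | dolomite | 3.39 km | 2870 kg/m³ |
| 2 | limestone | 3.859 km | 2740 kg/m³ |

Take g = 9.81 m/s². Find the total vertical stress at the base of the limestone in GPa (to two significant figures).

seawater: 1020 kg/m³ × 9.81 m/s² × 1147 m = 1.148×10^7 Pa = 0.01148 GPa
dolomite: 2870 kg/m³ × 9.81 m/s² × 3390 m = 9.544×10^7 Pa = 0.09544 GPa
limestone: 2740 kg/m³ × 9.81 m/s² × 3859 m = 1.037×10^8 Pa = 0.1037 GPa
Total = 0.01148 + 0.09544 + 0.1037 = 0.21065 GPa

0.21 GPa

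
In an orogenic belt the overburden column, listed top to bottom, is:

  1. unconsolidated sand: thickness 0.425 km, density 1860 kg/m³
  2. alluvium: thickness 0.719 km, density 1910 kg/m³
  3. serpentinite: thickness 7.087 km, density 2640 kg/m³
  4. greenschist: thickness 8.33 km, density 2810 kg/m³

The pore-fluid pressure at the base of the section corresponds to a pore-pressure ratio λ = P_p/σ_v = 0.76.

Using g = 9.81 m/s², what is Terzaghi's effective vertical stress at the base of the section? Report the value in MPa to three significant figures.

104 MPa

Overburden (lithostatic) stress σ_v:
unconsolidated sand: 1860 kg/m³ × 9.81 m/s² × 425 m = 7.755×10^6 Pa = 7.755 MPa
alluvium: 1910 kg/m³ × 9.81 m/s² × 719 m = 1.347×10^7 Pa = 13.47 MPa
serpentinite: 2640 kg/m³ × 9.81 m/s² × 7087 m = 1.835×10^8 Pa = 183.5 MPa
greenschist: 2810 kg/m³ × 9.81 m/s² × 8330 m = 2.296×10^8 Pa = 229.6 MPa
Total = 7.755 + 13.47 + 183.5 + 229.6 = 434.39 MPa
Pore pressure P_p = λ·σ_v = 0.76 × 434.4 MPa = 330.1 MPa
Effective stress σ' = σ_v − P_p = 434.4 − 330.1 = 104.25 MPa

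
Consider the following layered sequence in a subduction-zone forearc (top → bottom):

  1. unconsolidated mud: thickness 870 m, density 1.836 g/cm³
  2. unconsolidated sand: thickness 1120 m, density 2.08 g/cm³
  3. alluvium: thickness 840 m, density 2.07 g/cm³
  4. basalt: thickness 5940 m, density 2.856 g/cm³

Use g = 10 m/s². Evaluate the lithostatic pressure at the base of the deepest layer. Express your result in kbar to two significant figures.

2.3 kbar

unconsolidated mud: 1836 kg/m³ × 10 m/s² × 870 m = 1.597×10^7 Pa = 0.1597 kbar
unconsolidated sand: 2080 kg/m³ × 10 m/s² × 1120 m = 2.330×10^7 Pa = 0.2330 kbar
alluvium: 2070 kg/m³ × 10 m/s² × 840 m = 1.739×10^7 Pa = 0.1739 kbar
basalt: 2856 kg/m³ × 10 m/s² × 5940 m = 1.696×10^8 Pa = 1.696 kbar
Total = 0.1597 + 0.2330 + 0.1739 + 1.696 = 2.2630 kbar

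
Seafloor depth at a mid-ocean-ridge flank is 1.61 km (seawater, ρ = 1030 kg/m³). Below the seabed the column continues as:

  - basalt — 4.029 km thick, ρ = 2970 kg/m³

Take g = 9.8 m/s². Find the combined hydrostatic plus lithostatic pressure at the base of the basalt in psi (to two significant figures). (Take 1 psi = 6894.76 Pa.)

seawater: 1030 kg/m³ × 9.8 m/s² × 1610 m = 1.625×10^7 Pa = 2357 psi
basalt: 2970 kg/m³ × 9.8 m/s² × 4029 m = 1.173×10^8 Pa = 17008 psi
Total = 2357 + 17008 = 19365 psi

19000 psi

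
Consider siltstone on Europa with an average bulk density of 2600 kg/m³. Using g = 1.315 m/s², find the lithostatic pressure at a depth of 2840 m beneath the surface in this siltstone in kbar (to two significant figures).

siltstone: 2600 kg/m³ × 1.315 m/s² × 2840 m = 9.710×10^6 Pa = 0.09710 kbar

0.097 kbar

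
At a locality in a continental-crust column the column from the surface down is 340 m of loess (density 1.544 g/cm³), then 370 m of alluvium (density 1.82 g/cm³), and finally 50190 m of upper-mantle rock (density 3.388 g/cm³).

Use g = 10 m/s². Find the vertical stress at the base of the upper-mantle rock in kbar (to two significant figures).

loess: 1544 kg/m³ × 10 m/s² × 340 m = 5.250×10^6 Pa = 0.05250 kbar
alluvium: 1820 kg/m³ × 10 m/s² × 370 m = 6.734×10^6 Pa = 0.06734 kbar
upper-mantle rock: 3388 kg/m³ × 10 m/s² × 50190 m = 1.700×10^9 Pa = 17.00 kbar
Total = 0.05250 + 0.06734 + 17.00 = 17.124 kbar

17 kbar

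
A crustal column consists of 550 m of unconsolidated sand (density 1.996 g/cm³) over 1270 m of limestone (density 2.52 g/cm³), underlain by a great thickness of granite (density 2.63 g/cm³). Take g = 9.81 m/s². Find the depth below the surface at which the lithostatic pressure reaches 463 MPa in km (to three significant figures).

18.1 km

Pressure at base of upper layers: 1996×9.81×550 + 2520×9.81×1270 = 4.217×10^7 Pa = 42.17 MPa
Remaining pressure to be supplied by granite: 4.630×10^8 − 4.217×10^7 = 4.208×10^8 Pa
Additional depth in granite = 4.208×10^8 Pa / (2630 kg/m³ × 9.81 m/s²) = 16311 m
Total depth = 1820 m + 16311 m = 18131 m
= 18.131 km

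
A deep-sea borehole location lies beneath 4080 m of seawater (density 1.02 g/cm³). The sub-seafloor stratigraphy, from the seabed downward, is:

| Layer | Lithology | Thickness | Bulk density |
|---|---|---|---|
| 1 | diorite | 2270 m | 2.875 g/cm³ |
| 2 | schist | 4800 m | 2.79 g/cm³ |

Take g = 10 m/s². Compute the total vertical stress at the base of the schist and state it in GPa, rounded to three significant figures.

seawater: 1020 kg/m³ × 10 m/s² × 4080 m = 4.162×10^7 Pa = 0.04162 GPa
diorite: 2875 kg/m³ × 10 m/s² × 2270 m = 6.526×10^7 Pa = 0.06526 GPa
schist: 2790 kg/m³ × 10 m/s² × 4800 m = 1.339×10^8 Pa = 0.1339 GPa
Total = 0.04162 + 0.06526 + 0.1339 = 0.24080 GPa

0.241 GPa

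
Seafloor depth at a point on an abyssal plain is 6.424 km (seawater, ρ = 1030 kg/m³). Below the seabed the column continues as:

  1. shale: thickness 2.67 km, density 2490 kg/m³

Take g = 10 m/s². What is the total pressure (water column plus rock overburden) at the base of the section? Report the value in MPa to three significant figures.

133 MPa

seawater: 1030 kg/m³ × 10 m/s² × 6424 m = 6.617×10^7 Pa = 66.17 MPa
shale: 2490 kg/m³ × 10 m/s² × 2670 m = 6.648×10^7 Pa = 66.48 MPa
Total = 66.17 + 66.48 = 132.65 MPa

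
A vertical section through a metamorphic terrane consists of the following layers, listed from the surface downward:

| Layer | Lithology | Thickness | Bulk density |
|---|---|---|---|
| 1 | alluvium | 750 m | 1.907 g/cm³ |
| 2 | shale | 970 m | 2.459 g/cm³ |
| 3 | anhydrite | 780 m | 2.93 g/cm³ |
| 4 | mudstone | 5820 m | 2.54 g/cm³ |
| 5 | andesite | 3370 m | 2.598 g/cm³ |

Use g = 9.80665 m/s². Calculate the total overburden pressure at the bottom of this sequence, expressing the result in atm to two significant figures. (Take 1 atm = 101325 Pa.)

2900 atm

alluvium: 1907 kg/m³ × 9.80665 m/s² × 750 m = 1.403×10^7 Pa = 138.4 atm
shale: 2459 kg/m³ × 9.80665 m/s² × 970 m = 2.339×10^7 Pa = 230.9 atm
anhydrite: 2930 kg/m³ × 9.80665 m/s² × 780 m = 2.241×10^7 Pa = 221.2 atm
mudstone: 2540 kg/m³ × 9.80665 m/s² × 5820 m = 1.450×10^8 Pa = 1431 atm
andesite: 2598 kg/m³ × 9.80665 m/s² × 3370 m = 8.586×10^7 Pa = 847.4 atm
Total = 138.4 + 230.9 + 221.2 + 1431 + 847.4 = 2868.6 atm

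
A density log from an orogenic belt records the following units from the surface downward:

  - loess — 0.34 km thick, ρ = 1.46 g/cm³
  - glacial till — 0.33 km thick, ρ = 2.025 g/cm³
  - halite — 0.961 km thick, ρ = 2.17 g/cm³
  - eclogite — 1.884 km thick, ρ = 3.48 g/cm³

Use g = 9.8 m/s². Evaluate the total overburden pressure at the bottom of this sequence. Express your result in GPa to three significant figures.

loess: 1460 kg/m³ × 9.8 m/s² × 340 m = 4.865×10^6 Pa = 4.865×10^-3 GPa
glacial till: 2025 kg/m³ × 9.8 m/s² × 330 m = 6.549×10^6 Pa = 6.549×10^-3 GPa
halite: 2170 kg/m³ × 9.8 m/s² × 961 m = 2.044×10^7 Pa = 0.02044 GPa
eclogite: 3480 kg/m³ × 9.8 m/s² × 1884 m = 6.425×10^7 Pa = 0.06425 GPa
Total = 4.865×10^-3 + 6.549×10^-3 + 0.02044 + 0.06425 = 0.096102 GPa

0.0961 GPa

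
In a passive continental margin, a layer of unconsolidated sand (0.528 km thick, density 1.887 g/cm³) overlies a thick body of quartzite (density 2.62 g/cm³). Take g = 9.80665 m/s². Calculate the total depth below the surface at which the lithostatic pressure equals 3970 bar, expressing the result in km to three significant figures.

Pressure at base of upper layers: 1887×9.80665×528 = 9.771×10^6 Pa = 97.71 bar
Remaining pressure to be supplied by quartzite: 3.970×10^8 − 9.771×10^6 = 3.872×10^8 Pa
Additional depth in quartzite = 3.872×10^8 Pa / (2620 kg/m³ × 9.80665 m/s²) = 15071 m
Total depth = 528 m + 15071 m = 15599 m
= 15.599 km

15.6 km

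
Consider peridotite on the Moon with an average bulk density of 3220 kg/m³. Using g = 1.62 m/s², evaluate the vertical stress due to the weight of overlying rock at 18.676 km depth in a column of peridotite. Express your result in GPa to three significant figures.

0.0974 GPa

peridotite: 3220 kg/m³ × 1.62 m/s² × 18676 m = 9.742×10^7 Pa = 0.09742 GPa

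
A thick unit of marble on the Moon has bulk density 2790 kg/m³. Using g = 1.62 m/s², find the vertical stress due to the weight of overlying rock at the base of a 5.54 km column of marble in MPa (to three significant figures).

25.0 MPa

marble: 2790 kg/m³ × 1.62 m/s² × 5540 m = 2.504×10^7 Pa = 25.04 MPa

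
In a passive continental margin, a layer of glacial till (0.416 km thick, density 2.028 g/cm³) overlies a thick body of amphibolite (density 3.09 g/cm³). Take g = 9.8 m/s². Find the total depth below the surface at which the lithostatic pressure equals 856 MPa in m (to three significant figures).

Pressure at base of upper layers: 2028×9.8×416 = 8.268×10^6 Pa = 8.268 MPa
Remaining pressure to be supplied by amphibolite: 8.560×10^8 − 8.268×10^6 = 8.477×10^8 Pa
Additional depth in amphibolite = 8.477×10^8 Pa / (3090 kg/m³ × 9.8 m/s²) = 27995 m
Total depth = 416 m + 27995 m = 28411 m

28400 m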